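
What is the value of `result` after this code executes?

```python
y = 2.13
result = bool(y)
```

y = 2.13; result = True

True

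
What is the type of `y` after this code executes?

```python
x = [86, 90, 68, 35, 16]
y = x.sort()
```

list.sort() returns None (mutates in place)

NoneType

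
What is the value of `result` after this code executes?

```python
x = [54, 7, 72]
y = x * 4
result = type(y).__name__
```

x is list; y is list; result = 'list'

'list'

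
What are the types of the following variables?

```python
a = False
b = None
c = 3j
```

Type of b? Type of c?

b is assigned None, whose type is NoneType; c is assigned 3j, an imaginary literal (j suffix), which has type complex

NoneType, complex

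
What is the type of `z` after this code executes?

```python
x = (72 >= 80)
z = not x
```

'not' returns bool

bool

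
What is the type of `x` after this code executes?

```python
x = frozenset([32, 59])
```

frozenset() returns frozenset

frozenset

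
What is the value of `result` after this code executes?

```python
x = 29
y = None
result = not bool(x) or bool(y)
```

x = 29; y = None; result = False

False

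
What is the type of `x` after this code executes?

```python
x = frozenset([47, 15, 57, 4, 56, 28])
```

frozenset() returns frozenset

frozenset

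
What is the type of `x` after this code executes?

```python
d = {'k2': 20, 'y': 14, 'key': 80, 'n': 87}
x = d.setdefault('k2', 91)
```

dict.setdefault() returns the (existing or default) value

int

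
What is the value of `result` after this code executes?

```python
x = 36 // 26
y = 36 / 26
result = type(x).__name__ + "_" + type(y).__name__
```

x is int; y is float; result = 'int_float'

'int_float'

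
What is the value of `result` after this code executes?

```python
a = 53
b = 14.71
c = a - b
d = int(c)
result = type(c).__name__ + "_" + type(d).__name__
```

a is int; b is float; c is float; d is int; result = 'float_int'

'float_int'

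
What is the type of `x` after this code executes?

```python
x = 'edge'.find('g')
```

str.find() returns int index

int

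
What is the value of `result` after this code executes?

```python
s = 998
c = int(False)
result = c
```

s = 998; c = 0; result = 0

0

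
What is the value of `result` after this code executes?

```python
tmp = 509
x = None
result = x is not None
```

tmp = 509; x = None; result = False

False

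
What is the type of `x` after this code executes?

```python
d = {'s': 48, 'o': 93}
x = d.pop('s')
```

dict.pop() returns the value

int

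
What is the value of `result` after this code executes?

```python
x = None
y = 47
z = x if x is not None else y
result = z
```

x = None; y = 47; z = 47; result = 47

47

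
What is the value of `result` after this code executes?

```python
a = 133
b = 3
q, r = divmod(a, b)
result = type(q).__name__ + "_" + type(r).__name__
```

a is int; b is int; q is int; r is int; result = 'int_int'

'int_int'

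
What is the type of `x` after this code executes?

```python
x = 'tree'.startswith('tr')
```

str.startswith() returns bool

bool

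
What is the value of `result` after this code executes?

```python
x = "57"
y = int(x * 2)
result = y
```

x = '57'; y = 5757; result = 5757

5757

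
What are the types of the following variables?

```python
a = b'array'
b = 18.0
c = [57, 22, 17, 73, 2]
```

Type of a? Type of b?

a is assigned a bytes literal (b'...' prefix); b is assigned a number with a decimal point, so it is a float

bytes, float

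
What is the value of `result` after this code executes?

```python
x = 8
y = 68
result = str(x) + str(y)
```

x = 8; y = 68; result = '868'

'868'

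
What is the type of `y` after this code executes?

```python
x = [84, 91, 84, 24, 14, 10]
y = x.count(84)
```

list.count() returns int

int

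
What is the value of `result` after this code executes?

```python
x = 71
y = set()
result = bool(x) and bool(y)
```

x = 71; y = set(); result = False

False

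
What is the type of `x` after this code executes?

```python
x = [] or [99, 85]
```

'or' returns first truthy value (list)

list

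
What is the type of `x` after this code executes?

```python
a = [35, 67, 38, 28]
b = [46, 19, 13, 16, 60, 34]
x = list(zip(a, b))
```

list(zip()) returns a list of tuples

list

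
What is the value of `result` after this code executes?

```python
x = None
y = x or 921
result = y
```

x = None; y = 921; result = 921

921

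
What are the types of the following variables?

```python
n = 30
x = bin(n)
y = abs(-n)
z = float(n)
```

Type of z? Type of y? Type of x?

float() returns float; abs() of int returns int; bin() returns str

float, int, str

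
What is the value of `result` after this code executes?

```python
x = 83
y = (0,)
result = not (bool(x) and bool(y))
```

x = 83; y = (0,); result = False

False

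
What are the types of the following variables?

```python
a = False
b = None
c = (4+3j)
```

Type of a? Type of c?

a is assigned the constant False, which has type bool; c is assigned (4+3j), an int plus an imaginary literal (j suffix), which evaluates to complex

bool, complex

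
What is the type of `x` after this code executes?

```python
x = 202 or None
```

'or' returns first truthy value

int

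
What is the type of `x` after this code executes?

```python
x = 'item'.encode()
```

str.encode() returns bytes

bytes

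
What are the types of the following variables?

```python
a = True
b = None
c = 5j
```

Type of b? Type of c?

b is assigned None, whose type is NoneType; c is assigned 5j, an imaginary literal (j suffix), which has type complex

NoneType, complex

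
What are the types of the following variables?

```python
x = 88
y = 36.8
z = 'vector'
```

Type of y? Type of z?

y is assigned a number with a decimal point, so it is a float; z is assigned a quoted string literal, so it is a str

float, str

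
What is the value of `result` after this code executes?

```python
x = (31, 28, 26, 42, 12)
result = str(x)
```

x = (31, 28, 26, 42, 12); result = '(31, 28, 26, 42, 12)'

'(31, 28, 26, 42, 12)'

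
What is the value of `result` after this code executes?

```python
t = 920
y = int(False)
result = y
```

t = 920; y = 0; result = 0

0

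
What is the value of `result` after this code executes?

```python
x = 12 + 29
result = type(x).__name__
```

x is int; result = 'int'

'int'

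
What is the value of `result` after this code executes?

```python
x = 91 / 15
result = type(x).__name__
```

x is float; result = 'float'

'float'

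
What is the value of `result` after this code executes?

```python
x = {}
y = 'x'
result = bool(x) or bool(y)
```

x = {}; y = 'x'; result = True

True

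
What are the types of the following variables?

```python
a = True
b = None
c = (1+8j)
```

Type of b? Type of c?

b is assigned None, whose type is NoneType; c is assigned (1+8j), an int plus an imaginary literal (j suffix), which evaluates to complex

NoneType, complex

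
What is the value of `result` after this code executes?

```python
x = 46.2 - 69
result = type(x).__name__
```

x is float; result = 'float'

'float'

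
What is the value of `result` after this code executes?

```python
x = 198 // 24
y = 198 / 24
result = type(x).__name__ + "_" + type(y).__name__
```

x is int; y is float; result = 'int_float'

'int_float'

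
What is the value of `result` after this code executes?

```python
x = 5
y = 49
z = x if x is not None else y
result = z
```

x = 5; y = 49; z = 5; result = 5

5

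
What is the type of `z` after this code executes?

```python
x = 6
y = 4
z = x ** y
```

positive int ** positive int = int

int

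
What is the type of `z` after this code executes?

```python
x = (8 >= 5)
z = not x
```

'not' returns bool

bool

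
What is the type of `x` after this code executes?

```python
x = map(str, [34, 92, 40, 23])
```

map() returns a map object

map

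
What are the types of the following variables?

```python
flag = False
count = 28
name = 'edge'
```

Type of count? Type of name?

count is assigned a bare integer (no decimal point), so it is an int; name is assigned a quoted string literal, so it is a str

int, str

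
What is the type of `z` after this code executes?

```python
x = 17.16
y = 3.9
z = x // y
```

float // float = float

float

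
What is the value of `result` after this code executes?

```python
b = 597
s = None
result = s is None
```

b = 597; s = None; result = True

True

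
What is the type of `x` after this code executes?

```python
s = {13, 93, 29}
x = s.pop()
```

Popping from set[int] returns int

int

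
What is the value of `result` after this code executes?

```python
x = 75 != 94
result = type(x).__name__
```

x is bool; result = 'bool'

'bool'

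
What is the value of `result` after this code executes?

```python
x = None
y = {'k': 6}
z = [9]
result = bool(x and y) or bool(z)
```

x = None; y = {'k': 6}; z = [9]; result = True

True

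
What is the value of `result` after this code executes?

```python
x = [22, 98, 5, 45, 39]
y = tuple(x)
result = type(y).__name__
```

x is list; y is tuple; result = 'tuple'

'tuple'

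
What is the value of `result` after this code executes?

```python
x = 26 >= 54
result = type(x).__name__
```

x is bool; result = 'bool'

'bool'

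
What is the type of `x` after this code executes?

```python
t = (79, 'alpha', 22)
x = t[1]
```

Index 1 of tuple is a str literal

str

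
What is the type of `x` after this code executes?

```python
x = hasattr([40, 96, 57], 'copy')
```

hasattr() returns bool

bool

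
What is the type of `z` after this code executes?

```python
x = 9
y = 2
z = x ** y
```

positive int ** positive int = int

int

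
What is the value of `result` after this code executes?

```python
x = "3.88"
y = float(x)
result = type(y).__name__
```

x is str; y is float; result = 'float'

'float'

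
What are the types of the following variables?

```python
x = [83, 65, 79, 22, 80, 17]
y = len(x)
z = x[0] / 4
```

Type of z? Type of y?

int / int = float; len() returns int

float, int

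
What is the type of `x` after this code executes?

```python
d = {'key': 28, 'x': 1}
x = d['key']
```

Accessing dict[str, int] with str key returns int

int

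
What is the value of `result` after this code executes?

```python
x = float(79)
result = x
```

x = 79.0; result = 79.0

79.0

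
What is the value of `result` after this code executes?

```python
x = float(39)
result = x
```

x = 39.0; result = 39.0

39.0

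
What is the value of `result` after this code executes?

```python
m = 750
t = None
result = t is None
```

m = 750; t = None; result = True

True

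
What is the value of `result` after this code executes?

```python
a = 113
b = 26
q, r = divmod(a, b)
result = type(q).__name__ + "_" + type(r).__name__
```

a is int; b is int; q is int; r is int; result = 'int_int'

'int_int'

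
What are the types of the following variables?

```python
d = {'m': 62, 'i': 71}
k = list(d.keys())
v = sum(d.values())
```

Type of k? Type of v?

list() converts to list; sum of ints is int

list, int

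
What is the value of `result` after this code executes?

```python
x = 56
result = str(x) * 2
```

x = 56; result = '5656'

'5656'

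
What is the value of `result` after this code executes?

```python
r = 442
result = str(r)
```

r = 442; result = '442'

'442'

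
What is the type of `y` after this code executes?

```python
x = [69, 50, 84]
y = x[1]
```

Indexing list[int] returns int

int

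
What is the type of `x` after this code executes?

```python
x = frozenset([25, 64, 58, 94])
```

frozenset() returns frozenset

frozenset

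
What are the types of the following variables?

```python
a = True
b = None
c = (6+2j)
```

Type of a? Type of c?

a is assigned the constant True, which has type bool; c is assigned (6+2j), an int plus an imaginary literal (j suffix), which evaluates to complex

bool, complex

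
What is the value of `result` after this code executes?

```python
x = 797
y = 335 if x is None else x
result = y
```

x = 797; y = 797; result = 797

797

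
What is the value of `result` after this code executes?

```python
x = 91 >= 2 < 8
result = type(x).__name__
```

x is bool; result = 'bool'

'bool'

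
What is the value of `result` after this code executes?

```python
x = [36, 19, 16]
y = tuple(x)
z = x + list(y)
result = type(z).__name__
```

x is list; y is tuple; z is list; result = 'list'

'list'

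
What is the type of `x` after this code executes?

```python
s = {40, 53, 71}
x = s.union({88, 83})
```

set.union() returns a new set

set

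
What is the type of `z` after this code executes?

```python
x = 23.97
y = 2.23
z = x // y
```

float // float = float

float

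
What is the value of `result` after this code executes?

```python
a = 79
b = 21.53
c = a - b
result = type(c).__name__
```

a is int; b is float; c is float; result = 'float'

'float'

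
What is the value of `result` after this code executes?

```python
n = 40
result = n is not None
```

n = 40; result = True

True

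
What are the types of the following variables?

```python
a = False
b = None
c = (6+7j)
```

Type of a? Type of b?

a is assigned the constant False, which has type bool; b is assigned None, whose type is NoneType

bool, NoneType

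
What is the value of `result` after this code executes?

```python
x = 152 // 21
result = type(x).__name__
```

x is int; result = 'int'

'int'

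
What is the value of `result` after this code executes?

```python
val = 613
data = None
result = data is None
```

val = 613; data = None; result = True

True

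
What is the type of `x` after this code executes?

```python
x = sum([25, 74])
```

sum() of ints returns int

int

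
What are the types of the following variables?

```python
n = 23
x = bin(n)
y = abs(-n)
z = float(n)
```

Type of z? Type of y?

float() returns float; abs() of int returns int

float, int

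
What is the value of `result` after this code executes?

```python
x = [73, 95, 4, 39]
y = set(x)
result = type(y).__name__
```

x is list; y is set; result = 'set'

'set'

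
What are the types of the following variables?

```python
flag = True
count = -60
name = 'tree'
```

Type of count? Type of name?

count is assigned a bare integer (no decimal point), so it is an int; name is assigned a quoted string literal, so it is a str

int, str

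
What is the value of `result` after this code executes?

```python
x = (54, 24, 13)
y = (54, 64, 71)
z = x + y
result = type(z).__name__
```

x is tuple; y is tuple; z is tuple; result = 'tuple'

'tuple'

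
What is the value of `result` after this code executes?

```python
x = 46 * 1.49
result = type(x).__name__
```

x is float; result = 'float'

'float'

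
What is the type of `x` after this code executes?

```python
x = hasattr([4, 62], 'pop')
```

hasattr() returns bool

bool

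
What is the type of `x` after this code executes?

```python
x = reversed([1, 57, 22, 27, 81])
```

reversed() on a list returns list_reverseiterator

list_reverseiterator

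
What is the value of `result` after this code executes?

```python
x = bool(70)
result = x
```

x = True; result = True

True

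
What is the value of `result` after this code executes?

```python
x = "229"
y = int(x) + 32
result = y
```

x = '229'; y = 261; result = 261

261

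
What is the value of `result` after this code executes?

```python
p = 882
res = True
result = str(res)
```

p = 882; res = True; result = 'True'

'True'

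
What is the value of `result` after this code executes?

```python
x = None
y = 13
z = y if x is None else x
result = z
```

x = None; y = 13; z = 13; result = 13

13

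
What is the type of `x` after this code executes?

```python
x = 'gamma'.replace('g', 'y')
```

str.replace() returns str

str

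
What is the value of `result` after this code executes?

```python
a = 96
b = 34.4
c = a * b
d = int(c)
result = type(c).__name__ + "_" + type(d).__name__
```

a is int; b is float; c is float; d is int; result = 'float_int'

'float_int'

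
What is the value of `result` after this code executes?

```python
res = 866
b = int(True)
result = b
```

res = 866; b = 1; result = 1

1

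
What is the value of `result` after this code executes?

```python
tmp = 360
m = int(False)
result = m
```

tmp = 360; m = 0; result = 0

0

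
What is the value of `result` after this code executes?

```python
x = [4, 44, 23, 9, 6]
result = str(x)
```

x = [4, 44, 23, 9, 6]; result = '[4, 44, 23, 9, 6]'

'[4, 44, 23, 9, 6]'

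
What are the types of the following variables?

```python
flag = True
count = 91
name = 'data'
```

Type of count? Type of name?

count is assigned a bare integer (no decimal point), so it is an int; name is assigned a quoted string literal, so it is a str

int, str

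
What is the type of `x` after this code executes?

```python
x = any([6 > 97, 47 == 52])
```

any() returns bool

bool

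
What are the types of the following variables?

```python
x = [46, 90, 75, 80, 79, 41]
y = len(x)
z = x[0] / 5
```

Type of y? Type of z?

len() returns int; int / int = float

int, float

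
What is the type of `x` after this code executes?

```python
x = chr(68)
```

chr() returns str (single char)

str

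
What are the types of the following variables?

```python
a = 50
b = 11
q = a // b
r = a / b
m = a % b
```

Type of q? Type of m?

// returns int; % of ints returns int

int, int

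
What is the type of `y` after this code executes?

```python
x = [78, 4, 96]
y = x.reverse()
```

list.reverse() returns None

NoneType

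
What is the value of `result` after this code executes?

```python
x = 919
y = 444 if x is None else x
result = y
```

x = 919; y = 919; result = 919

919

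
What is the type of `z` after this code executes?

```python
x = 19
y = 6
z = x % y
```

int % int = int

int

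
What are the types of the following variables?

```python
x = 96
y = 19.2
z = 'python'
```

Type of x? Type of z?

x is assigned a bare integer (no decimal point), so it is an int; z is assigned a quoted string literal, so it is a str

int, str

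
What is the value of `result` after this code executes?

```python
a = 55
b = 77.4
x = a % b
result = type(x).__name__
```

a is int; b is float; x is float; result = 'float'

'float'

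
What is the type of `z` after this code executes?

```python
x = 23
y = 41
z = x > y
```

Comparison returns bool

bool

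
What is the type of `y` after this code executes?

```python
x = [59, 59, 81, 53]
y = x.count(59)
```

list.count() returns int

int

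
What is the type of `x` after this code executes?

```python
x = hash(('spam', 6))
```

hash() returns int

int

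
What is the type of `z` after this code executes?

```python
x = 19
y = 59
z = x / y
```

int / int = float

float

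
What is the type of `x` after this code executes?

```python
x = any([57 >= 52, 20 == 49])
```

any() returns bool

bool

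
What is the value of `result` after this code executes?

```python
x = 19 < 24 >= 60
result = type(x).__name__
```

x is bool; result = 'bool'

'bool'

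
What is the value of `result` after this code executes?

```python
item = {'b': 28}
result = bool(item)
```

item = {'b': 28}; result = True

True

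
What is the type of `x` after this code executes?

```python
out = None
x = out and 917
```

'and' returns first falsy value (None)

NoneType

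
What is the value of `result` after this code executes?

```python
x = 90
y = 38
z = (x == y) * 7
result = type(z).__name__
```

x is int; y is int; z is int; result = 'int'

'int'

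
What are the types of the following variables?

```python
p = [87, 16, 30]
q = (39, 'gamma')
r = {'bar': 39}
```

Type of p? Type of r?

p is assigned a list literal (square brackets); r is assigned a dict literal ({key: value})

list, dict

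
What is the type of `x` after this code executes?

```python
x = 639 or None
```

'or' returns first truthy value

int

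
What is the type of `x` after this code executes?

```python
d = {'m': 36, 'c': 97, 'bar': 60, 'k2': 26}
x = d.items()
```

dict.items() returns dict_items view

dict_items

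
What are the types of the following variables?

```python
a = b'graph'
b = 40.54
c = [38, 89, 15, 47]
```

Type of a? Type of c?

a is assigned a bytes literal (b'...' prefix); c is assigned a list literal (square brackets)

bytes, list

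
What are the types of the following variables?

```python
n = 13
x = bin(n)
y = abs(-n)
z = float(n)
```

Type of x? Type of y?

bin() returns str; abs() of int returns int

str, int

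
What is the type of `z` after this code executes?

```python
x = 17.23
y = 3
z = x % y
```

float % int = float

float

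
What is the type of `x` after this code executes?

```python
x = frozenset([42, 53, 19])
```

frozenset() returns frozenset

frozenset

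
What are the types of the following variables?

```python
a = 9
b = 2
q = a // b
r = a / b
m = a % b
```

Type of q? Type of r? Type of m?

// returns int; / returns float; % of ints returns int

int, float, int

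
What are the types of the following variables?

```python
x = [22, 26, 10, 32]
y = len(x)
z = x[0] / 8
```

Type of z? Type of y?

int / int = float; len() returns int

float, int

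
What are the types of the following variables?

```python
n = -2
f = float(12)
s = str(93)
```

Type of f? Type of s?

f is assigned the result of calling float(), which returns a float; s is assigned the result of calling str(), which returns a str

float, str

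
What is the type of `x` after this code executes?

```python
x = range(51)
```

range() returns a range object

range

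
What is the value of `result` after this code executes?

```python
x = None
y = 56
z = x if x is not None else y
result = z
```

x = None; y = 56; z = 56; result = 56

56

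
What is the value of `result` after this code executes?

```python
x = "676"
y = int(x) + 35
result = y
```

x = '676'; y = 711; result = 711

711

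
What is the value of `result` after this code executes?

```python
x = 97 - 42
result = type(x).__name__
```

x is int; result = 'int'

'int'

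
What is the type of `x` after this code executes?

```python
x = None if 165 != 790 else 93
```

165 != 790 is True, so the if branch is taken

NoneType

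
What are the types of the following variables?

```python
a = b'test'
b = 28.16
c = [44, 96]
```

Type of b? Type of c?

b is assigned a number with a decimal point, so it is a float; c is assigned a list literal (square brackets)

float, list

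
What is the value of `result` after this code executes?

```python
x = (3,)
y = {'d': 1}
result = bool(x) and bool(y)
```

x = (3,); y = {'d': 1}; result = True

True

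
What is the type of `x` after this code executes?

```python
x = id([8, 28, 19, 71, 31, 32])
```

id() returns int

int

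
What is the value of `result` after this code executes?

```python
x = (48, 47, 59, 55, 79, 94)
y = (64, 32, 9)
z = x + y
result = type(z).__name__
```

x is tuple; y is tuple; z is tuple; result = 'tuple'

'tuple'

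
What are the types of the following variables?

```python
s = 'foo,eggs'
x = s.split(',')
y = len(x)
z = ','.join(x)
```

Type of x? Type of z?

str.split() returns list; str.join() returns str

list, str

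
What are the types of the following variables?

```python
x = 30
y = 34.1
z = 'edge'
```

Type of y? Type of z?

y is assigned a number with a decimal point, so it is a float; z is assigned a quoted string literal, so it is a str

float, str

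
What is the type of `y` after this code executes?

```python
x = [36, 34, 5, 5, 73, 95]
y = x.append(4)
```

list.append() returns None (mutates in place)

NoneType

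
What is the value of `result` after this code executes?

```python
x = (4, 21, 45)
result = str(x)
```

x = (4, 21, 45); result = '(4, 21, 45)'

'(4, 21, 45)'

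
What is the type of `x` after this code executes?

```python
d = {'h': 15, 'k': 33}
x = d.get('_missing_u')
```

dict.get() returns None when key not found

NoneType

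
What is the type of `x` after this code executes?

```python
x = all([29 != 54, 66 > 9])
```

all() returns bool

bool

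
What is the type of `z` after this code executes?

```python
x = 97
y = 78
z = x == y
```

Equality comparison returns bool

bool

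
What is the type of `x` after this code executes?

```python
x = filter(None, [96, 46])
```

filter() returns a filter object

filter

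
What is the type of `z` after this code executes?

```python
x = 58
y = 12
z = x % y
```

int % int = int

int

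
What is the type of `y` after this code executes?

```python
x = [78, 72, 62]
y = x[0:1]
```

Slicing a list returns a list

list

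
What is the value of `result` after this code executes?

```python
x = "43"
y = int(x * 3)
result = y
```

x = '43'; y = 434343; result = 434343

434343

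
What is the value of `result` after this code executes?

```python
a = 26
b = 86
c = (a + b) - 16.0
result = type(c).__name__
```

a is int; b is int; c is float; result = 'float'

'float'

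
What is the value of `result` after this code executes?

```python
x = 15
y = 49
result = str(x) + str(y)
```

x = 15; y = 49; result = '1549'

'1549'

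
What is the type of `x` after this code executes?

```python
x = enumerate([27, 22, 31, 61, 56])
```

enumerate() returns an enumerate object

enumerate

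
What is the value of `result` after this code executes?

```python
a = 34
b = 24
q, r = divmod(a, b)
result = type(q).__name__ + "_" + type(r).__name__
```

a is int; b is int; q is int; r is int; result = 'int_int'

'int_int'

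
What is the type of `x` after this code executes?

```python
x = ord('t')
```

ord() returns int (code point)

int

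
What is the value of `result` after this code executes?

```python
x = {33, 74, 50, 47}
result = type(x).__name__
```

x is set; result = 'set'

'set'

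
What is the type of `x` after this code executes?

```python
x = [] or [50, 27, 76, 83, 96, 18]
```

'or' returns first truthy value (list)

list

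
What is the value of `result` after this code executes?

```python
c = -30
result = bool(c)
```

c = -30; result = True

True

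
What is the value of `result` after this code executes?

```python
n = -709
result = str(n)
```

n = -709; result = '-709'

'-709'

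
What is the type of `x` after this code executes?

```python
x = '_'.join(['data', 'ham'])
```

str.join() returns str

str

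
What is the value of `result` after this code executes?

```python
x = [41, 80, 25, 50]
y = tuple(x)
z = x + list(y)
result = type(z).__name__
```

x is list; y is tuple; z is list; result = 'list'

'list'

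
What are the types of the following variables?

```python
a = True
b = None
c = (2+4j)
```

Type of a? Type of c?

a is assigned the constant True, which has type bool; c is assigned (2+4j), an int plus an imaginary literal (j suffix), which evaluates to complex

bool, complex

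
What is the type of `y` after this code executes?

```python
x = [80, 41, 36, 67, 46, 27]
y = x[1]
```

Indexing list[int] returns int

int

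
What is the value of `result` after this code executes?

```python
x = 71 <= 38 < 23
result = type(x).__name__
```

x is bool; result = 'bool'

'bool'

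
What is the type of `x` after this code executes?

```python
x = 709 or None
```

'or' returns first truthy value

int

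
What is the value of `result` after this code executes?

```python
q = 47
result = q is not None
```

q = 47; result = True

True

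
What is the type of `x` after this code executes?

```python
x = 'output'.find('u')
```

str.find() returns int index

int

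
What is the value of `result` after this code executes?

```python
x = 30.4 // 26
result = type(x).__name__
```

x is float; result = 'float'

'float'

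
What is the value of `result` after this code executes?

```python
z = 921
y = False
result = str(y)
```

z = 921; y = False; result = 'False'

'False'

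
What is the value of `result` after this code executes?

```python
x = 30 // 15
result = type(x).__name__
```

x is int; result = 'int'

'int'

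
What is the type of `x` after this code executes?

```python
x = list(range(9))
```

list(range()) returns list

list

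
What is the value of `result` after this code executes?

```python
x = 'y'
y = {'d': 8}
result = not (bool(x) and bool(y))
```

x = 'y'; y = {'d': 8}; result = False

False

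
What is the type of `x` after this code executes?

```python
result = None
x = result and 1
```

'and' returns first falsy value (None)

NoneType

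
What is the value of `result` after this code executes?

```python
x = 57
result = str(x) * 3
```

x = 57; result = '575757'

'575757'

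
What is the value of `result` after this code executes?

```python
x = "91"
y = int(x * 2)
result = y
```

x = '91'; y = 9191; result = 9191

9191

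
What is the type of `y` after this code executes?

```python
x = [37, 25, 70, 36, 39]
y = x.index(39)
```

list.index() returns int

int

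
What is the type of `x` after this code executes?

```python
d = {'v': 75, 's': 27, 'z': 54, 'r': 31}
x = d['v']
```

Accessing dict[str, int] with str key returns int

int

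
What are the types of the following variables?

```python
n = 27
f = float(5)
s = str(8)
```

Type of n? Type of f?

n is assigned a bare integer (no decimal point), so it is an int; f is assigned the result of calling float(), which returns a float

int, float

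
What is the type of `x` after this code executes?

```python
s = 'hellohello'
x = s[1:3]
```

Slicing a str returns str

str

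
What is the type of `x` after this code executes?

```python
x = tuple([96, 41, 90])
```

tuple() constructor returns tuple

tuple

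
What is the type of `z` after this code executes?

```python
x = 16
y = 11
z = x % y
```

int % int = int

int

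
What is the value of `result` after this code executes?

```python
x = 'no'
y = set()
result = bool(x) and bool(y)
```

x = 'no'; y = set(); result = False

False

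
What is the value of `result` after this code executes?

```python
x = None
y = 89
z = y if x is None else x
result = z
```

x = None; y = 89; z = 89; result = 89

89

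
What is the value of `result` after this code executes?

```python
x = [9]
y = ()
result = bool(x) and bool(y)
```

x = [9]; y = (); result = False

False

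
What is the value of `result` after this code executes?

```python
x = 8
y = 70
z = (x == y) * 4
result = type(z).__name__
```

x is int; y is int; z is int; result = 'int'

'int'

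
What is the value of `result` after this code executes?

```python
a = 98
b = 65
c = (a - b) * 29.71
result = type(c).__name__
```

a is int; b is int; c is float; result = 'float'

'float'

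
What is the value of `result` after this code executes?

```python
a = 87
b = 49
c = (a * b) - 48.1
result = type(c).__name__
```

a is int; b is int; c is float; result = 'float'

'float'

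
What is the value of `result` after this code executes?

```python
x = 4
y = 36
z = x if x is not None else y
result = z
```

x = 4; y = 36; z = 4; result = 4

4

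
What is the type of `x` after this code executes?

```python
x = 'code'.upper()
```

str.upper() returns str

str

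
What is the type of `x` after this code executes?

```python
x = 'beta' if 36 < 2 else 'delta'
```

Both branches of conditional are str

str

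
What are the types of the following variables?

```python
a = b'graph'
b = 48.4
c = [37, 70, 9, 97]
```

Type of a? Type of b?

a is assigned a bytes literal (b'...' prefix); b is assigned a number with a decimal point, so it is a float

bytes, float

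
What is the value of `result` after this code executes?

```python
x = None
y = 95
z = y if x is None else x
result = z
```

x = None; y = 95; z = 95; result = 95

95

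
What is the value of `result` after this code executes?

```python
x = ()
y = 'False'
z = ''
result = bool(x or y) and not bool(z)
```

x = (); y = 'False'; z = ''; result = True

True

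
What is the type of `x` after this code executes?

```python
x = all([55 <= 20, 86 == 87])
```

all() returns bool

bool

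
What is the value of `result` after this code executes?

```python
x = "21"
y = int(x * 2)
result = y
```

x = '21'; y = 2121; result = 2121

2121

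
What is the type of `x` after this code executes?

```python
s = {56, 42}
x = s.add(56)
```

set.add() returns None (mutates in place)

NoneType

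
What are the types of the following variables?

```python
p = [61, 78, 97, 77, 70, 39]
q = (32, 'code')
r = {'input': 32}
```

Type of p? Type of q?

p is assigned a list literal (square brackets); q is assigned a tuple (parenthesized, comma-separated values)

list, tuple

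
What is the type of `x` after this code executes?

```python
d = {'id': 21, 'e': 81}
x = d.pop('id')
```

dict.pop() returns the value

int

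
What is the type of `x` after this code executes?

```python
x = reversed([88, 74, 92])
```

reversed() on a list returns list_reverseiterator

list_reverseiterator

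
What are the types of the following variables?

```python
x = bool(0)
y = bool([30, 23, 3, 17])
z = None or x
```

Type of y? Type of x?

bool() returns bool; bool() returns bool

bool, bool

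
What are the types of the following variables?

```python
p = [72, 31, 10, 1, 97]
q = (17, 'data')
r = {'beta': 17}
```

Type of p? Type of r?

p is assigned a list literal (square brackets); r is assigned a dict literal ({key: value})

list, dict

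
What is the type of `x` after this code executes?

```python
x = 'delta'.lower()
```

str.lower() returns str

str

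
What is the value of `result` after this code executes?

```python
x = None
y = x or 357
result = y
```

x = None; y = 357; result = 357

357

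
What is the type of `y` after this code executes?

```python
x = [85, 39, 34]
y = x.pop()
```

list.pop() returns the popped element

int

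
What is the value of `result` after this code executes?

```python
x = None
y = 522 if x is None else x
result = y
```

x = None; y = 522; result = 522

522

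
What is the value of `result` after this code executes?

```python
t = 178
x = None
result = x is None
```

t = 178; x = None; result = True

True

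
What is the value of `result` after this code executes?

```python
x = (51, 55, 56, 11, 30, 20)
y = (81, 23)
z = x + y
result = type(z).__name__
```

x is tuple; y is tuple; z is tuple; result = 'tuple'

'tuple'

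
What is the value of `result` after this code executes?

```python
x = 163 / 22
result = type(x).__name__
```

x is float; result = 'float'

'float'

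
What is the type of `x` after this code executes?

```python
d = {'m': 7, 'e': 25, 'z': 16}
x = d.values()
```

.values() returns dict_values view

dict_values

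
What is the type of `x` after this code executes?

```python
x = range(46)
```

range() returns a range object

range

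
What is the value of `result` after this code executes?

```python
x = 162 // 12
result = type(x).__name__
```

x is int; result = 'int'

'int'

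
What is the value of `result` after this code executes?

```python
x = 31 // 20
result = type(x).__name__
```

x is int; result = 'int'

'int'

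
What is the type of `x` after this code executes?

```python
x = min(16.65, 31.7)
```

min() of floats returns float

float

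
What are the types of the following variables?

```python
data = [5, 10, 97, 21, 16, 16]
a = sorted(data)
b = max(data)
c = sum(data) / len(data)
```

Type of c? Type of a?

int / int = float; sorted() returns list

float, list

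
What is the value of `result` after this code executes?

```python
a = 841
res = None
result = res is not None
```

a = 841; res = None; result = False

False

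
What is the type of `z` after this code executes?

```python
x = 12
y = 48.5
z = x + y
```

int + float = float

float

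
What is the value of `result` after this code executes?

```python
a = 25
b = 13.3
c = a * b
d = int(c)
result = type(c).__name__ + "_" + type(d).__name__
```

a is int; b is float; c is float; d is int; result = 'float_int'

'float_int'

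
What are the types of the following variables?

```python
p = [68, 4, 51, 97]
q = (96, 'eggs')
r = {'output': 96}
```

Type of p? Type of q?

p is assigned a list literal (square brackets); q is assigned a tuple (parenthesized, comma-separated values)

list, tuple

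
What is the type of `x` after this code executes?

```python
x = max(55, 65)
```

max() of ints returns int

int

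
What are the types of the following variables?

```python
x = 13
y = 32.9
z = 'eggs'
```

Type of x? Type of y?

x is assigned a bare integer (no decimal point), so it is an int; y is assigned a number with a decimal point, so it is a float

int, float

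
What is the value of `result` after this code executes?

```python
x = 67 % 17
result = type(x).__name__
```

x is int; result = 'int'

'int'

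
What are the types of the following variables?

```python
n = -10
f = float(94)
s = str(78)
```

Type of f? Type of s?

f is assigned the result of calling float(), which returns a float; s is assigned the result of calling str(), which returns a str

float, str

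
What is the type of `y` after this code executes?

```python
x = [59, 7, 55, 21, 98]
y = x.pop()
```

list.pop() returns the popped element

int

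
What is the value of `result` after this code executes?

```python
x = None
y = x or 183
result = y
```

x = None; y = 183; result = 183

183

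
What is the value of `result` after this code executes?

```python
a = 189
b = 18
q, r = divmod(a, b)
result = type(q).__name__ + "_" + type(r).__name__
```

a is int; b is int; q is int; r is int; result = 'int_int'

'int_int'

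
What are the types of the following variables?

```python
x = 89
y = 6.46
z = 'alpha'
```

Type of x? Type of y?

x is assigned a bare integer (no decimal point), so it is an int; y is assigned a number with a decimal point, so it is a float

int, float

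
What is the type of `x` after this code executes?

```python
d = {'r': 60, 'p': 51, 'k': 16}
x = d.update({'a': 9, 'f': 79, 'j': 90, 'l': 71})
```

dict.update() returns None

NoneType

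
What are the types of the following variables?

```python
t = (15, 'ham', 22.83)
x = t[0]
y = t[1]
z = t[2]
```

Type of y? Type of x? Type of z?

tuple[1] is str; tuple[0] is int; tuple[2] is float

str, int, float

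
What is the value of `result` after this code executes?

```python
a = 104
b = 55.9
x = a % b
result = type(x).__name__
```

a is int; b is float; x is float; result = 'float'

'float'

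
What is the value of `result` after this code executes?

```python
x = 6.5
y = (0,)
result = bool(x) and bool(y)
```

x = 6.5; y = (0,); result = True

True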